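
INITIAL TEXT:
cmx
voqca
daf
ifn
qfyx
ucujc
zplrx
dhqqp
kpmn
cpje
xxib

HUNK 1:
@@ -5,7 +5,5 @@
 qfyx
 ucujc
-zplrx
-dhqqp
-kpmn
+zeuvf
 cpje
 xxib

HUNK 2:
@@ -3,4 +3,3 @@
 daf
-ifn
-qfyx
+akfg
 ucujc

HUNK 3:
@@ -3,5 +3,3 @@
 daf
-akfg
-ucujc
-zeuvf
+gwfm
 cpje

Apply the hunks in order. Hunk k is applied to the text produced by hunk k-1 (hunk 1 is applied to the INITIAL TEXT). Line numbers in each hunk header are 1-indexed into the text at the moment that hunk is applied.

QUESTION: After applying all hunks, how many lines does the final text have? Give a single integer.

Hunk 1: at line 5 remove [zplrx,dhqqp,kpmn] add [zeuvf] -> 9 lines: cmx voqca daf ifn qfyx ucujc zeuvf cpje xxib
Hunk 2: at line 3 remove [ifn,qfyx] add [akfg] -> 8 lines: cmx voqca daf akfg ucujc zeuvf cpje xxib
Hunk 3: at line 3 remove [akfg,ucujc,zeuvf] add [gwfm] -> 6 lines: cmx voqca daf gwfm cpje xxib
Final line count: 6

Answer: 6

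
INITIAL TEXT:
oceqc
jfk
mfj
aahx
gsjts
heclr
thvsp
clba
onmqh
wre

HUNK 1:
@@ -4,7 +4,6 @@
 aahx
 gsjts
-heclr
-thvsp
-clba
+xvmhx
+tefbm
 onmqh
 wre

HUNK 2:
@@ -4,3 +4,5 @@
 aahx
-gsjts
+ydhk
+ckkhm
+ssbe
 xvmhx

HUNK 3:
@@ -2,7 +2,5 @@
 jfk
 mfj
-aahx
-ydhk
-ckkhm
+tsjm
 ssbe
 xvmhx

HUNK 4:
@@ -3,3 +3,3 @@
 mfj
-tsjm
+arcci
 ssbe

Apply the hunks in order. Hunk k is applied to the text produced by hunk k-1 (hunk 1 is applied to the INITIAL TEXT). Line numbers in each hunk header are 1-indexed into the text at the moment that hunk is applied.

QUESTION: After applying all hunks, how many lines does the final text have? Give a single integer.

Hunk 1: at line 4 remove [heclr,thvsp,clba] add [xvmhx,tefbm] -> 9 lines: oceqc jfk mfj aahx gsjts xvmhx tefbm onmqh wre
Hunk 2: at line 4 remove [gsjts] add [ydhk,ckkhm,ssbe] -> 11 lines: oceqc jfk mfj aahx ydhk ckkhm ssbe xvmhx tefbm onmqh wre
Hunk 3: at line 2 remove [aahx,ydhk,ckkhm] add [tsjm] -> 9 lines: oceqc jfk mfj tsjm ssbe xvmhx tefbm onmqh wre
Hunk 4: at line 3 remove [tsjm] add [arcci] -> 9 lines: oceqc jfk mfj arcci ssbe xvmhx tefbm onmqh wre
Final line count: 9

Answer: 9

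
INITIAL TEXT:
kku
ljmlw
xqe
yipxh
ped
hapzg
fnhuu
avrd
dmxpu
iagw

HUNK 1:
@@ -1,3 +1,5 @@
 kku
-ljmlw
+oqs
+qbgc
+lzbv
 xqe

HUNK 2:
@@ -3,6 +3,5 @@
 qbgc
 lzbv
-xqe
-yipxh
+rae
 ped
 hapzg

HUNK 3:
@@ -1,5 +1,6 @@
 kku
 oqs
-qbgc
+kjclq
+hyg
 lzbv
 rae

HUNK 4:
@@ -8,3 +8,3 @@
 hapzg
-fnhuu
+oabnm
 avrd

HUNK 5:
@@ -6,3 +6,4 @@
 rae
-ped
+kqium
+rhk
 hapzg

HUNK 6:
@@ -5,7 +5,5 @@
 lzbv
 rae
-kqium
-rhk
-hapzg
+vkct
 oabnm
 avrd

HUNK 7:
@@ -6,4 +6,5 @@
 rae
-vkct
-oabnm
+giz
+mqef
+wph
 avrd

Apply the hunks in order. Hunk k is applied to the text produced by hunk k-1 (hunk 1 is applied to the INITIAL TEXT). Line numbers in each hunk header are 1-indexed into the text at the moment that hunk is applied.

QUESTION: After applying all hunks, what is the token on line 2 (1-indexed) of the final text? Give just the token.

Hunk 1: at line 1 remove [ljmlw] add [oqs,qbgc,lzbv] -> 12 lines: kku oqs qbgc lzbv xqe yipxh ped hapzg fnhuu avrd dmxpu iagw
Hunk 2: at line 3 remove [xqe,yipxh] add [rae] -> 11 lines: kku oqs qbgc lzbv rae ped hapzg fnhuu avrd dmxpu iagw
Hunk 3: at line 1 remove [qbgc] add [kjclq,hyg] -> 12 lines: kku oqs kjclq hyg lzbv rae ped hapzg fnhuu avrd dmxpu iagw
Hunk 4: at line 8 remove [fnhuu] add [oabnm] -> 12 lines: kku oqs kjclq hyg lzbv rae ped hapzg oabnm avrd dmxpu iagw
Hunk 5: at line 6 remove [ped] add [kqium,rhk] -> 13 lines: kku oqs kjclq hyg lzbv rae kqium rhk hapzg oabnm avrd dmxpu iagw
Hunk 6: at line 5 remove [kqium,rhk,hapzg] add [vkct] -> 11 lines: kku oqs kjclq hyg lzbv rae vkct oabnm avrd dmxpu iagw
Hunk 7: at line 6 remove [vkct,oabnm] add [giz,mqef,wph] -> 12 lines: kku oqs kjclq hyg lzbv rae giz mqef wph avrd dmxpu iagw
Final line 2: oqs

Answer: oqs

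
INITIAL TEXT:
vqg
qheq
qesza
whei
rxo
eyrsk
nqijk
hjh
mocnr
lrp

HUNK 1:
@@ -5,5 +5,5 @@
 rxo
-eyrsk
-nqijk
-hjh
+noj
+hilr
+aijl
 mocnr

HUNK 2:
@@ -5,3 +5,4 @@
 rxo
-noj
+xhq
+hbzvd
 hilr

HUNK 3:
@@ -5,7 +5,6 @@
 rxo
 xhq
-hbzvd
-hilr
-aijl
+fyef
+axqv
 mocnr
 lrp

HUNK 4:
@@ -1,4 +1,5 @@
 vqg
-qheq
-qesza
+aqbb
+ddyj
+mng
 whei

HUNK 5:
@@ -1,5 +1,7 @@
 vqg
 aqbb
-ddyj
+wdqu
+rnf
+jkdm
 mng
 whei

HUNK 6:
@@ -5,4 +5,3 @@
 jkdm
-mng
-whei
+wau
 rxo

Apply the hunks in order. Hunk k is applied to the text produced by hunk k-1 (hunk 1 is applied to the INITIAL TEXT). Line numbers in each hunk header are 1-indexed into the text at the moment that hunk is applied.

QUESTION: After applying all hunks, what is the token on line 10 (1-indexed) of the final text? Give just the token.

Answer: axqv

Derivation:
Hunk 1: at line 5 remove [eyrsk,nqijk,hjh] add [noj,hilr,aijl] -> 10 lines: vqg qheq qesza whei rxo noj hilr aijl mocnr lrp
Hunk 2: at line 5 remove [noj] add [xhq,hbzvd] -> 11 lines: vqg qheq qesza whei rxo xhq hbzvd hilr aijl mocnr lrp
Hunk 3: at line 5 remove [hbzvd,hilr,aijl] add [fyef,axqv] -> 10 lines: vqg qheq qesza whei rxo xhq fyef axqv mocnr lrp
Hunk 4: at line 1 remove [qheq,qesza] add [aqbb,ddyj,mng] -> 11 lines: vqg aqbb ddyj mng whei rxo xhq fyef axqv mocnr lrp
Hunk 5: at line 1 remove [ddyj] add [wdqu,rnf,jkdm] -> 13 lines: vqg aqbb wdqu rnf jkdm mng whei rxo xhq fyef axqv mocnr lrp
Hunk 6: at line 5 remove [mng,whei] add [wau] -> 12 lines: vqg aqbb wdqu rnf jkdm wau rxo xhq fyef axqv mocnr lrp
Final line 10: axqv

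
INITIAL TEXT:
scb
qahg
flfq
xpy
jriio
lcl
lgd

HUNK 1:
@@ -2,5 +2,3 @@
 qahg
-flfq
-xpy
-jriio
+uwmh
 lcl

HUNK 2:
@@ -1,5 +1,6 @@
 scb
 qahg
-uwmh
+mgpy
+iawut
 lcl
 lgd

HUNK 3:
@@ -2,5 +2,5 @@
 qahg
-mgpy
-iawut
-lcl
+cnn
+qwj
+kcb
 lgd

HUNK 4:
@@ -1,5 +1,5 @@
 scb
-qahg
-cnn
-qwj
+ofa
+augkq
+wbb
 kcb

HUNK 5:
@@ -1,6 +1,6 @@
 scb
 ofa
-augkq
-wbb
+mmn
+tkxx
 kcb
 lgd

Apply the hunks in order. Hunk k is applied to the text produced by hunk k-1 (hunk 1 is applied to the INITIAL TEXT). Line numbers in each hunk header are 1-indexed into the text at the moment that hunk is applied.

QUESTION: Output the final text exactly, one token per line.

Hunk 1: at line 2 remove [flfq,xpy,jriio] add [uwmh] -> 5 lines: scb qahg uwmh lcl lgd
Hunk 2: at line 1 remove [uwmh] add [mgpy,iawut] -> 6 lines: scb qahg mgpy iawut lcl lgd
Hunk 3: at line 2 remove [mgpy,iawut,lcl] add [cnn,qwj,kcb] -> 6 lines: scb qahg cnn qwj kcb lgd
Hunk 4: at line 1 remove [qahg,cnn,qwj] add [ofa,augkq,wbb] -> 6 lines: scb ofa augkq wbb kcb lgd
Hunk 5: at line 1 remove [augkq,wbb] add [mmn,tkxx] -> 6 lines: scb ofa mmn tkxx kcb lgd

Answer: scb
ofa
mmn
tkxx
kcb
lgd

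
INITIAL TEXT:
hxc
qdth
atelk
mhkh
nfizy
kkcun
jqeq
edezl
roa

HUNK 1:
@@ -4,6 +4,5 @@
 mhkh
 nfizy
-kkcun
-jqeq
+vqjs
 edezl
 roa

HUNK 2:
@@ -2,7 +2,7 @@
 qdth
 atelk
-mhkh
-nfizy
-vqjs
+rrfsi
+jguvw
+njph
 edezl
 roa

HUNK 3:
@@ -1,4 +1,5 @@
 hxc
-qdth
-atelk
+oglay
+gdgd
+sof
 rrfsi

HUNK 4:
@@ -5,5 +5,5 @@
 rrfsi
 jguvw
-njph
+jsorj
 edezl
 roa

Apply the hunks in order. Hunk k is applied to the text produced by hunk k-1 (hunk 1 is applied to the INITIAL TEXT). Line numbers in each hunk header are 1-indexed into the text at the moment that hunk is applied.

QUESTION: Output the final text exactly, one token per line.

Hunk 1: at line 4 remove [kkcun,jqeq] add [vqjs] -> 8 lines: hxc qdth atelk mhkh nfizy vqjs edezl roa
Hunk 2: at line 2 remove [mhkh,nfizy,vqjs] add [rrfsi,jguvw,njph] -> 8 lines: hxc qdth atelk rrfsi jguvw njph edezl roa
Hunk 3: at line 1 remove [qdth,atelk] add [oglay,gdgd,sof] -> 9 lines: hxc oglay gdgd sof rrfsi jguvw njph edezl roa
Hunk 4: at line 5 remove [njph] add [jsorj] -> 9 lines: hxc oglay gdgd sof rrfsi jguvw jsorj edezl roa

Answer: hxc
oglay
gdgd
sof
rrfsi
jguvw
jsorj
edezl
roa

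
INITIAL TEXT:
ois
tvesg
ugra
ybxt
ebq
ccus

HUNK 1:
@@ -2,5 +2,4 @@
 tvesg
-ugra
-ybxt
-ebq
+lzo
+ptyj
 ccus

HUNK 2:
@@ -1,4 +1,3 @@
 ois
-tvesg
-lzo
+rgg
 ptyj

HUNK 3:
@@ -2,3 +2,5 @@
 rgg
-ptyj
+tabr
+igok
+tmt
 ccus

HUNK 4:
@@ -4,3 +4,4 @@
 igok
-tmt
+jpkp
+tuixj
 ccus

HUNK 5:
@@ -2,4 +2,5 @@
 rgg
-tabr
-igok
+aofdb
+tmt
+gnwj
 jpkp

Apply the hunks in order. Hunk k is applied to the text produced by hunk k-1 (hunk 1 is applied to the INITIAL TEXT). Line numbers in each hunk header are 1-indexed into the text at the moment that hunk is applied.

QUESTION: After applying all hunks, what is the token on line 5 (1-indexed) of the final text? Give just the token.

Answer: gnwj

Derivation:
Hunk 1: at line 2 remove [ugra,ybxt,ebq] add [lzo,ptyj] -> 5 lines: ois tvesg lzo ptyj ccus
Hunk 2: at line 1 remove [tvesg,lzo] add [rgg] -> 4 lines: ois rgg ptyj ccus
Hunk 3: at line 2 remove [ptyj] add [tabr,igok,tmt] -> 6 lines: ois rgg tabr igok tmt ccus
Hunk 4: at line 4 remove [tmt] add [jpkp,tuixj] -> 7 lines: ois rgg tabr igok jpkp tuixj ccus
Hunk 5: at line 2 remove [tabr,igok] add [aofdb,tmt,gnwj] -> 8 lines: ois rgg aofdb tmt gnwj jpkp tuixj ccus
Final line 5: gnwj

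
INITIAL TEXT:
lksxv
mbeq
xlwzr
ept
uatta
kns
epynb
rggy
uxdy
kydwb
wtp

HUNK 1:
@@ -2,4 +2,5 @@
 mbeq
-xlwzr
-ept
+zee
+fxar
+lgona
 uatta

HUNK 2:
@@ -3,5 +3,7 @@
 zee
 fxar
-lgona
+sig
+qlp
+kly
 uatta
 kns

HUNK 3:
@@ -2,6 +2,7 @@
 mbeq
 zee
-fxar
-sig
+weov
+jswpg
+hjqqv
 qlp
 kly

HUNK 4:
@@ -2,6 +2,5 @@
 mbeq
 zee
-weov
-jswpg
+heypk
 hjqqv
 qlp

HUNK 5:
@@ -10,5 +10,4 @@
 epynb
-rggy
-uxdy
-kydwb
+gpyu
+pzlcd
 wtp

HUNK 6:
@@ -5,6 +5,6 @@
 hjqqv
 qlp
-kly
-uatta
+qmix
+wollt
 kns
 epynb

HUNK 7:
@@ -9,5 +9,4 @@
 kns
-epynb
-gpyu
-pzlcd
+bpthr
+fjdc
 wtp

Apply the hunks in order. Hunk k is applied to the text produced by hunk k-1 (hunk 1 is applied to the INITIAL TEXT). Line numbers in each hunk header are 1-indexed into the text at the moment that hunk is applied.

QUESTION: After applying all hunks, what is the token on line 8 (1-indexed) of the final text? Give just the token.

Hunk 1: at line 2 remove [xlwzr,ept] add [zee,fxar,lgona] -> 12 lines: lksxv mbeq zee fxar lgona uatta kns epynb rggy uxdy kydwb wtp
Hunk 2: at line 3 remove [lgona] add [sig,qlp,kly] -> 14 lines: lksxv mbeq zee fxar sig qlp kly uatta kns epynb rggy uxdy kydwb wtp
Hunk 3: at line 2 remove [fxar,sig] add [weov,jswpg,hjqqv] -> 15 lines: lksxv mbeq zee weov jswpg hjqqv qlp kly uatta kns epynb rggy uxdy kydwb wtp
Hunk 4: at line 2 remove [weov,jswpg] add [heypk] -> 14 lines: lksxv mbeq zee heypk hjqqv qlp kly uatta kns epynb rggy uxdy kydwb wtp
Hunk 5: at line 10 remove [rggy,uxdy,kydwb] add [gpyu,pzlcd] -> 13 lines: lksxv mbeq zee heypk hjqqv qlp kly uatta kns epynb gpyu pzlcd wtp
Hunk 6: at line 5 remove [kly,uatta] add [qmix,wollt] -> 13 lines: lksxv mbeq zee heypk hjqqv qlp qmix wollt kns epynb gpyu pzlcd wtp
Hunk 7: at line 9 remove [epynb,gpyu,pzlcd] add [bpthr,fjdc] -> 12 lines: lksxv mbeq zee heypk hjqqv qlp qmix wollt kns bpthr fjdc wtp
Final line 8: wollt

Answer: wollt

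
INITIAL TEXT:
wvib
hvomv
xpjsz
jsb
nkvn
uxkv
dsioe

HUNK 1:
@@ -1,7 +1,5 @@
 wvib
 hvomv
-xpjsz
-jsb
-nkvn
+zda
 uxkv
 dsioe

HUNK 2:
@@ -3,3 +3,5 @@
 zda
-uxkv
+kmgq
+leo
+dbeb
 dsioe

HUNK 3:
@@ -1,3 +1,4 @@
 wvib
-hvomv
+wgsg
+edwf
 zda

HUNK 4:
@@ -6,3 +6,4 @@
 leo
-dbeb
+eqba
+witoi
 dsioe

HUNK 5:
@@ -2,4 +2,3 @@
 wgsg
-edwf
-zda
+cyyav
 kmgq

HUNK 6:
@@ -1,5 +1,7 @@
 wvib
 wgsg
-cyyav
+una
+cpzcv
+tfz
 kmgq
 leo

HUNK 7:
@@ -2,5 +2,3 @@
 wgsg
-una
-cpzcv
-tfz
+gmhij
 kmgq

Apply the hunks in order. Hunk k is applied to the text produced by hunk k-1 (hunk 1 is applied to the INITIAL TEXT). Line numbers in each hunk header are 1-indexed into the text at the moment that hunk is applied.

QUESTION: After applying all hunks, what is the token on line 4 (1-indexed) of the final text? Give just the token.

Answer: kmgq

Derivation:
Hunk 1: at line 1 remove [xpjsz,jsb,nkvn] add [zda] -> 5 lines: wvib hvomv zda uxkv dsioe
Hunk 2: at line 3 remove [uxkv] add [kmgq,leo,dbeb] -> 7 lines: wvib hvomv zda kmgq leo dbeb dsioe
Hunk 3: at line 1 remove [hvomv] add [wgsg,edwf] -> 8 lines: wvib wgsg edwf zda kmgq leo dbeb dsioe
Hunk 4: at line 6 remove [dbeb] add [eqba,witoi] -> 9 lines: wvib wgsg edwf zda kmgq leo eqba witoi dsioe
Hunk 5: at line 2 remove [edwf,zda] add [cyyav] -> 8 lines: wvib wgsg cyyav kmgq leo eqba witoi dsioe
Hunk 6: at line 1 remove [cyyav] add [una,cpzcv,tfz] -> 10 lines: wvib wgsg una cpzcv tfz kmgq leo eqba witoi dsioe
Hunk 7: at line 2 remove [una,cpzcv,tfz] add [gmhij] -> 8 lines: wvib wgsg gmhij kmgq leo eqba witoi dsioe
Final line 4: kmgq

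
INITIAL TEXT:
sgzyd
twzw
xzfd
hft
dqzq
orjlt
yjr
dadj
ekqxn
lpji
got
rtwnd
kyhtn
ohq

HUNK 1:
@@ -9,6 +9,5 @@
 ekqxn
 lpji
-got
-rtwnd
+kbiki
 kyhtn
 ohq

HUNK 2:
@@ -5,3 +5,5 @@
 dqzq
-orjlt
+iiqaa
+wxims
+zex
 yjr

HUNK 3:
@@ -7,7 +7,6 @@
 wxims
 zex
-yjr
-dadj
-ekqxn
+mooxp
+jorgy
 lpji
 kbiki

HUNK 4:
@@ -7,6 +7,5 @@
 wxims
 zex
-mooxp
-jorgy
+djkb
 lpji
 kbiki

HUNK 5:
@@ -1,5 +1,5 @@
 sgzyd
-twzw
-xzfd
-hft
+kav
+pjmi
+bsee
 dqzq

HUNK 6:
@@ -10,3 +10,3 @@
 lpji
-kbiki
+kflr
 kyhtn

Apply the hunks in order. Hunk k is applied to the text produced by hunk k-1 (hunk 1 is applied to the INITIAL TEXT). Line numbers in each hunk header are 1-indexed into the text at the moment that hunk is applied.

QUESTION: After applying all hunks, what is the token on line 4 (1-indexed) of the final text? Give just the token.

Hunk 1: at line 9 remove [got,rtwnd] add [kbiki] -> 13 lines: sgzyd twzw xzfd hft dqzq orjlt yjr dadj ekqxn lpji kbiki kyhtn ohq
Hunk 2: at line 5 remove [orjlt] add [iiqaa,wxims,zex] -> 15 lines: sgzyd twzw xzfd hft dqzq iiqaa wxims zex yjr dadj ekqxn lpji kbiki kyhtn ohq
Hunk 3: at line 7 remove [yjr,dadj,ekqxn] add [mooxp,jorgy] -> 14 lines: sgzyd twzw xzfd hft dqzq iiqaa wxims zex mooxp jorgy lpji kbiki kyhtn ohq
Hunk 4: at line 7 remove [mooxp,jorgy] add [djkb] -> 13 lines: sgzyd twzw xzfd hft dqzq iiqaa wxims zex djkb lpji kbiki kyhtn ohq
Hunk 5: at line 1 remove [twzw,xzfd,hft] add [kav,pjmi,bsee] -> 13 lines: sgzyd kav pjmi bsee dqzq iiqaa wxims zex djkb lpji kbiki kyhtn ohq
Hunk 6: at line 10 remove [kbiki] add [kflr] -> 13 lines: sgzyd kav pjmi bsee dqzq iiqaa wxims zex djkb lpji kflr kyhtn ohq
Final line 4: bsee

Answer: bsee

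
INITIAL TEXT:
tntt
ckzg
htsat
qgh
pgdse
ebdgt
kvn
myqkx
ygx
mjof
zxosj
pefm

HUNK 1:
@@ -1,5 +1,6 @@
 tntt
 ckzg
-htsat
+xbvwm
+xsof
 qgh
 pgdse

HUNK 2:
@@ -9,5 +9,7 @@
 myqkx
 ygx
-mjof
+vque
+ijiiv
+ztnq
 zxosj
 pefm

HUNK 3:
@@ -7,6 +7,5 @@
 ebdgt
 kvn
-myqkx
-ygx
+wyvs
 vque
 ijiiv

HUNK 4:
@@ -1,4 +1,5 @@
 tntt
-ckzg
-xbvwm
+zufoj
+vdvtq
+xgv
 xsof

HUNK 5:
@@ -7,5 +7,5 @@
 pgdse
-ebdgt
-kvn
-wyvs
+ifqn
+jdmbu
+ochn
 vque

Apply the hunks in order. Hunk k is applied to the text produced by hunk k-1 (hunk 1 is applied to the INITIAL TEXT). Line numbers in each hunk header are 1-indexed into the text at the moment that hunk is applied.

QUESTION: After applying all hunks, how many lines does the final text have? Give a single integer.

Hunk 1: at line 1 remove [htsat] add [xbvwm,xsof] -> 13 lines: tntt ckzg xbvwm xsof qgh pgdse ebdgt kvn myqkx ygx mjof zxosj pefm
Hunk 2: at line 9 remove [mjof] add [vque,ijiiv,ztnq] -> 15 lines: tntt ckzg xbvwm xsof qgh pgdse ebdgt kvn myqkx ygx vque ijiiv ztnq zxosj pefm
Hunk 3: at line 7 remove [myqkx,ygx] add [wyvs] -> 14 lines: tntt ckzg xbvwm xsof qgh pgdse ebdgt kvn wyvs vque ijiiv ztnq zxosj pefm
Hunk 4: at line 1 remove [ckzg,xbvwm] add [zufoj,vdvtq,xgv] -> 15 lines: tntt zufoj vdvtq xgv xsof qgh pgdse ebdgt kvn wyvs vque ijiiv ztnq zxosj pefm
Hunk 5: at line 7 remove [ebdgt,kvn,wyvs] add [ifqn,jdmbu,ochn] -> 15 lines: tntt zufoj vdvtq xgv xsof qgh pgdse ifqn jdmbu ochn vque ijiiv ztnq zxosj pefm
Final line count: 15

Answer: 15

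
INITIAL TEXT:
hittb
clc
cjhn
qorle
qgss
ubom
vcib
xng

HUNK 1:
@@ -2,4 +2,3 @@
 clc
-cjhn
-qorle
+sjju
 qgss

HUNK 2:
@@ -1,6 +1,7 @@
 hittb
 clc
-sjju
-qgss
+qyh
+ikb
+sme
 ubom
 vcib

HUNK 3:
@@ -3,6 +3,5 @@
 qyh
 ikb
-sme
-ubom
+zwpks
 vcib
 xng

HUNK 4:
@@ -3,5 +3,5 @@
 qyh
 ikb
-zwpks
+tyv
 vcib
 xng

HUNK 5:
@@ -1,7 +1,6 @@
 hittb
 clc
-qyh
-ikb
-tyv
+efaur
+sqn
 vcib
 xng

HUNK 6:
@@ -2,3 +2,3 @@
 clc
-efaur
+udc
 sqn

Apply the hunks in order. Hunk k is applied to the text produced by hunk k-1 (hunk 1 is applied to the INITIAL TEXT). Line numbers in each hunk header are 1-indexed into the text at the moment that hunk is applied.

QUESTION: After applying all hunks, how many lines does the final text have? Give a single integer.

Answer: 6

Derivation:
Hunk 1: at line 2 remove [cjhn,qorle] add [sjju] -> 7 lines: hittb clc sjju qgss ubom vcib xng
Hunk 2: at line 1 remove [sjju,qgss] add [qyh,ikb,sme] -> 8 lines: hittb clc qyh ikb sme ubom vcib xng
Hunk 3: at line 3 remove [sme,ubom] add [zwpks] -> 7 lines: hittb clc qyh ikb zwpks vcib xng
Hunk 4: at line 3 remove [zwpks] add [tyv] -> 7 lines: hittb clc qyh ikb tyv vcib xng
Hunk 5: at line 1 remove [qyh,ikb,tyv] add [efaur,sqn] -> 6 lines: hittb clc efaur sqn vcib xng
Hunk 6: at line 2 remove [efaur] add [udc] -> 6 lines: hittb clc udc sqn vcib xng
Final line count: 6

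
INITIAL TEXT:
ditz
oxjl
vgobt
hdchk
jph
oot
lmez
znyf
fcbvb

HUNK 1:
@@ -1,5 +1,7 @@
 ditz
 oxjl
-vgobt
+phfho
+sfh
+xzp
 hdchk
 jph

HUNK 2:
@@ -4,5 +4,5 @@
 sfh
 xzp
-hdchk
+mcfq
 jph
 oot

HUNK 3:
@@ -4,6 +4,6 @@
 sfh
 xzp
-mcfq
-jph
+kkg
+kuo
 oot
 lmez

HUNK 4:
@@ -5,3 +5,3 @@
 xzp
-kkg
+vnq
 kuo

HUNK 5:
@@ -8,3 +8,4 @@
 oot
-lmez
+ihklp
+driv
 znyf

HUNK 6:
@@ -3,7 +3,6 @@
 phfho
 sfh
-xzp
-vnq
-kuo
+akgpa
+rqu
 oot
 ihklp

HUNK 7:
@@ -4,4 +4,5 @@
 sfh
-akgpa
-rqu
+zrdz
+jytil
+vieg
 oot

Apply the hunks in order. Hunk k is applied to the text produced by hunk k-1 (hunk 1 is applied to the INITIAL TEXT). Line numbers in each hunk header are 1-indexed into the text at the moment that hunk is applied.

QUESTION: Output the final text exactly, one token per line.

Answer: ditz
oxjl
phfho
sfh
zrdz
jytil
vieg
oot
ihklp
driv
znyf
fcbvb

Derivation:
Hunk 1: at line 1 remove [vgobt] add [phfho,sfh,xzp] -> 11 lines: ditz oxjl phfho sfh xzp hdchk jph oot lmez znyf fcbvb
Hunk 2: at line 4 remove [hdchk] add [mcfq] -> 11 lines: ditz oxjl phfho sfh xzp mcfq jph oot lmez znyf fcbvb
Hunk 3: at line 4 remove [mcfq,jph] add [kkg,kuo] -> 11 lines: ditz oxjl phfho sfh xzp kkg kuo oot lmez znyf fcbvb
Hunk 4: at line 5 remove [kkg] add [vnq] -> 11 lines: ditz oxjl phfho sfh xzp vnq kuo oot lmez znyf fcbvb
Hunk 5: at line 8 remove [lmez] add [ihklp,driv] -> 12 lines: ditz oxjl phfho sfh xzp vnq kuo oot ihklp driv znyf fcbvb
Hunk 6: at line 3 remove [xzp,vnq,kuo] add [akgpa,rqu] -> 11 lines: ditz oxjl phfho sfh akgpa rqu oot ihklp driv znyf fcbvb
Hunk 7: at line 4 remove [akgpa,rqu] add [zrdz,jytil,vieg] -> 12 lines: ditz oxjl phfho sfh zrdz jytil vieg oot ihklp driv znyf fcbvb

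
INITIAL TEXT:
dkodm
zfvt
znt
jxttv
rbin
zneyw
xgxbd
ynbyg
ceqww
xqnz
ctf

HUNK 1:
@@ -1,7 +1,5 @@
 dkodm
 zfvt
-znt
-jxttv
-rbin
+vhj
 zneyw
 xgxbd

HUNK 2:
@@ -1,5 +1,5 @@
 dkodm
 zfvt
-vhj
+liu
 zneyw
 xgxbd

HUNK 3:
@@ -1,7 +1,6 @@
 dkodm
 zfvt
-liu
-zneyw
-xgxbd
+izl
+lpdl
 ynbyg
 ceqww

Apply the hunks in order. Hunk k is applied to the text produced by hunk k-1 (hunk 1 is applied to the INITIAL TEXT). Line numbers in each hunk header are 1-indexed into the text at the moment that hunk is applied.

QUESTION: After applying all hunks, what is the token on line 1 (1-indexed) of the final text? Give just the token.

Answer: dkodm

Derivation:
Hunk 1: at line 1 remove [znt,jxttv,rbin] add [vhj] -> 9 lines: dkodm zfvt vhj zneyw xgxbd ynbyg ceqww xqnz ctf
Hunk 2: at line 1 remove [vhj] add [liu] -> 9 lines: dkodm zfvt liu zneyw xgxbd ynbyg ceqww xqnz ctf
Hunk 3: at line 1 remove [liu,zneyw,xgxbd] add [izl,lpdl] -> 8 lines: dkodm zfvt izl lpdl ynbyg ceqww xqnz ctf
Final line 1: dkodm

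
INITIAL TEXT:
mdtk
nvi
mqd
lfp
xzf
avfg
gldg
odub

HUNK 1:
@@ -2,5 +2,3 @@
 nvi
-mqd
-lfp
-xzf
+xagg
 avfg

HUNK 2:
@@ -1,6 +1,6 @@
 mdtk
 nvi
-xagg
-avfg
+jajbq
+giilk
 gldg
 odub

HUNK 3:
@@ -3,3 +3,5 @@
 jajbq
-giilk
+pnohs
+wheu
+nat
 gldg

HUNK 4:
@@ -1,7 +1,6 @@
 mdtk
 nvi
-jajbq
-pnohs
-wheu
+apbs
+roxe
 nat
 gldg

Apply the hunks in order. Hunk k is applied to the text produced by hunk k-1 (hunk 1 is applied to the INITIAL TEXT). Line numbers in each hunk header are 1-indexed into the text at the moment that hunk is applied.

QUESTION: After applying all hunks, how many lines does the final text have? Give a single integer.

Hunk 1: at line 2 remove [mqd,lfp,xzf] add [xagg] -> 6 lines: mdtk nvi xagg avfg gldg odub
Hunk 2: at line 1 remove [xagg,avfg] add [jajbq,giilk] -> 6 lines: mdtk nvi jajbq giilk gldg odub
Hunk 3: at line 3 remove [giilk] add [pnohs,wheu,nat] -> 8 lines: mdtk nvi jajbq pnohs wheu nat gldg odub
Hunk 4: at line 1 remove [jajbq,pnohs,wheu] add [apbs,roxe] -> 7 lines: mdtk nvi apbs roxe nat gldg odub
Final line count: 7

Answer: 7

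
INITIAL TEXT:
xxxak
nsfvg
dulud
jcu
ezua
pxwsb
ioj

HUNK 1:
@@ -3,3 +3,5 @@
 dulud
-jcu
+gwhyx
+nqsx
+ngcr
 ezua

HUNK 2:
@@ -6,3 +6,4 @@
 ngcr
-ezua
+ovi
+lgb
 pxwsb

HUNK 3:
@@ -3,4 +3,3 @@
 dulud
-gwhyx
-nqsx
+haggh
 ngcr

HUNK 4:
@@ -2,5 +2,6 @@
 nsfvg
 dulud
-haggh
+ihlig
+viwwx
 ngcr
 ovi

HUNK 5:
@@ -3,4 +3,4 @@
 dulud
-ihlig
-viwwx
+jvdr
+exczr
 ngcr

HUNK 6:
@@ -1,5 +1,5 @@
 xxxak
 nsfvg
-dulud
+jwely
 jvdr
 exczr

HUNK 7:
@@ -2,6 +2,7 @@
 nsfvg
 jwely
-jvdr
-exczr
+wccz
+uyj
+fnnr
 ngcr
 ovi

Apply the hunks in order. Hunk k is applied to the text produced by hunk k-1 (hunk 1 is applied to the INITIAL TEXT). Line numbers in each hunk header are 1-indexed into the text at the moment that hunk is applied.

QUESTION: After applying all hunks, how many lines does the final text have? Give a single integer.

Hunk 1: at line 3 remove [jcu] add [gwhyx,nqsx,ngcr] -> 9 lines: xxxak nsfvg dulud gwhyx nqsx ngcr ezua pxwsb ioj
Hunk 2: at line 6 remove [ezua] add [ovi,lgb] -> 10 lines: xxxak nsfvg dulud gwhyx nqsx ngcr ovi lgb pxwsb ioj
Hunk 3: at line 3 remove [gwhyx,nqsx] add [haggh] -> 9 lines: xxxak nsfvg dulud haggh ngcr ovi lgb pxwsb ioj
Hunk 4: at line 2 remove [haggh] add [ihlig,viwwx] -> 10 lines: xxxak nsfvg dulud ihlig viwwx ngcr ovi lgb pxwsb ioj
Hunk 5: at line 3 remove [ihlig,viwwx] add [jvdr,exczr] -> 10 lines: xxxak nsfvg dulud jvdr exczr ngcr ovi lgb pxwsb ioj
Hunk 6: at line 1 remove [dulud] add [jwely] -> 10 lines: xxxak nsfvg jwely jvdr exczr ngcr ovi lgb pxwsb ioj
Hunk 7: at line 2 remove [jvdr,exczr] add [wccz,uyj,fnnr] -> 11 lines: xxxak nsfvg jwely wccz uyj fnnr ngcr ovi lgb pxwsb ioj
Final line count: 11

Answer: 11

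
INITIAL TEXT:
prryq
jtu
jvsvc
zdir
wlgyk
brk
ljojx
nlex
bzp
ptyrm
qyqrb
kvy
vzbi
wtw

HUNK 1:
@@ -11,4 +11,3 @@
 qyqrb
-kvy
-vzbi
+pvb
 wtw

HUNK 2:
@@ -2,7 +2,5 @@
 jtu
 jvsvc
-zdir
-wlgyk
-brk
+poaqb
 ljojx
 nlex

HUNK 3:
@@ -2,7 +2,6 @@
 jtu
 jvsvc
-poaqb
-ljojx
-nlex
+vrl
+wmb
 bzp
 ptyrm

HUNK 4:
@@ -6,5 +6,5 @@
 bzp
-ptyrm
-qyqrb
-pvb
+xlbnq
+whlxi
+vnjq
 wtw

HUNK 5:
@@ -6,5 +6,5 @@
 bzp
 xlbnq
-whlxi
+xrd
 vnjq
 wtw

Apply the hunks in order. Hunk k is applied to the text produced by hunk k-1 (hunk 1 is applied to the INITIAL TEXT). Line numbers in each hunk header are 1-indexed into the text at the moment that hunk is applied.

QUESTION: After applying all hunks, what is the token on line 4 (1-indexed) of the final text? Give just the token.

Hunk 1: at line 11 remove [kvy,vzbi] add [pvb] -> 13 lines: prryq jtu jvsvc zdir wlgyk brk ljojx nlex bzp ptyrm qyqrb pvb wtw
Hunk 2: at line 2 remove [zdir,wlgyk,brk] add [poaqb] -> 11 lines: prryq jtu jvsvc poaqb ljojx nlex bzp ptyrm qyqrb pvb wtw
Hunk 3: at line 2 remove [poaqb,ljojx,nlex] add [vrl,wmb] -> 10 lines: prryq jtu jvsvc vrl wmb bzp ptyrm qyqrb pvb wtw
Hunk 4: at line 6 remove [ptyrm,qyqrb,pvb] add [xlbnq,whlxi,vnjq] -> 10 lines: prryq jtu jvsvc vrl wmb bzp xlbnq whlxi vnjq wtw
Hunk 5: at line 6 remove [whlxi] add [xrd] -> 10 lines: prryq jtu jvsvc vrl wmb bzp xlbnq xrd vnjq wtw
Final line 4: vrl

Answer: vrl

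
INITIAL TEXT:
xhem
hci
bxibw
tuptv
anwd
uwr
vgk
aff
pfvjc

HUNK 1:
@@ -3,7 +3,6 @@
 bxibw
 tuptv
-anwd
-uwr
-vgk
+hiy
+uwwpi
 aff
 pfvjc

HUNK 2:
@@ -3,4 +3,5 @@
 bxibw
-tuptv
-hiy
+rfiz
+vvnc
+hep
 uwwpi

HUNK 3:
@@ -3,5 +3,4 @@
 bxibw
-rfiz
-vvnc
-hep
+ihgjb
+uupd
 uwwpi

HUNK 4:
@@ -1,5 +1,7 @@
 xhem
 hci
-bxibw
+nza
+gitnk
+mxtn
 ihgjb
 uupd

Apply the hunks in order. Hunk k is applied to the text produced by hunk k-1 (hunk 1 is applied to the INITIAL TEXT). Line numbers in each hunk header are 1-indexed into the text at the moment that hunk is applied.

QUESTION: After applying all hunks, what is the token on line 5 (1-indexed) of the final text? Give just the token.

Hunk 1: at line 3 remove [anwd,uwr,vgk] add [hiy,uwwpi] -> 8 lines: xhem hci bxibw tuptv hiy uwwpi aff pfvjc
Hunk 2: at line 3 remove [tuptv,hiy] add [rfiz,vvnc,hep] -> 9 lines: xhem hci bxibw rfiz vvnc hep uwwpi aff pfvjc
Hunk 3: at line 3 remove [rfiz,vvnc,hep] add [ihgjb,uupd] -> 8 lines: xhem hci bxibw ihgjb uupd uwwpi aff pfvjc
Hunk 4: at line 1 remove [bxibw] add [nza,gitnk,mxtn] -> 10 lines: xhem hci nza gitnk mxtn ihgjb uupd uwwpi aff pfvjc
Final line 5: mxtn

Answer: mxtn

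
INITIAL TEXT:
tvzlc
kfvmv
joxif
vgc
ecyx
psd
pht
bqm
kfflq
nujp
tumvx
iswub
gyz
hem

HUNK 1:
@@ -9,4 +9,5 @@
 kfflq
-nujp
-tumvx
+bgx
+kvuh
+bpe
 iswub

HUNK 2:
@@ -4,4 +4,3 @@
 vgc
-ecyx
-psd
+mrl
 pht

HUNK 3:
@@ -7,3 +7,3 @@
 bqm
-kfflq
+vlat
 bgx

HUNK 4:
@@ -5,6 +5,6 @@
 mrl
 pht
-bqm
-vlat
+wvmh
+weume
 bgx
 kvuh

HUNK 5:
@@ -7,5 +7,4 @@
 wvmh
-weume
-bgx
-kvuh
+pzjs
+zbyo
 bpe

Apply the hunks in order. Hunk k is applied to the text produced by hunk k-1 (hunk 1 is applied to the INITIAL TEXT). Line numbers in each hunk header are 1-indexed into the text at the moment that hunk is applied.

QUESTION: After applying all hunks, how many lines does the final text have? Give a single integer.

Answer: 13

Derivation:
Hunk 1: at line 9 remove [nujp,tumvx] add [bgx,kvuh,bpe] -> 15 lines: tvzlc kfvmv joxif vgc ecyx psd pht bqm kfflq bgx kvuh bpe iswub gyz hem
Hunk 2: at line 4 remove [ecyx,psd] add [mrl] -> 14 lines: tvzlc kfvmv joxif vgc mrl pht bqm kfflq bgx kvuh bpe iswub gyz hem
Hunk 3: at line 7 remove [kfflq] add [vlat] -> 14 lines: tvzlc kfvmv joxif vgc mrl pht bqm vlat bgx kvuh bpe iswub gyz hem
Hunk 4: at line 5 remove [bqm,vlat] add [wvmh,weume] -> 14 lines: tvzlc kfvmv joxif vgc mrl pht wvmh weume bgx kvuh bpe iswub gyz hem
Hunk 5: at line 7 remove [weume,bgx,kvuh] add [pzjs,zbyo] -> 13 lines: tvzlc kfvmv joxif vgc mrl pht wvmh pzjs zbyo bpe iswub gyz hem
Final line count: 13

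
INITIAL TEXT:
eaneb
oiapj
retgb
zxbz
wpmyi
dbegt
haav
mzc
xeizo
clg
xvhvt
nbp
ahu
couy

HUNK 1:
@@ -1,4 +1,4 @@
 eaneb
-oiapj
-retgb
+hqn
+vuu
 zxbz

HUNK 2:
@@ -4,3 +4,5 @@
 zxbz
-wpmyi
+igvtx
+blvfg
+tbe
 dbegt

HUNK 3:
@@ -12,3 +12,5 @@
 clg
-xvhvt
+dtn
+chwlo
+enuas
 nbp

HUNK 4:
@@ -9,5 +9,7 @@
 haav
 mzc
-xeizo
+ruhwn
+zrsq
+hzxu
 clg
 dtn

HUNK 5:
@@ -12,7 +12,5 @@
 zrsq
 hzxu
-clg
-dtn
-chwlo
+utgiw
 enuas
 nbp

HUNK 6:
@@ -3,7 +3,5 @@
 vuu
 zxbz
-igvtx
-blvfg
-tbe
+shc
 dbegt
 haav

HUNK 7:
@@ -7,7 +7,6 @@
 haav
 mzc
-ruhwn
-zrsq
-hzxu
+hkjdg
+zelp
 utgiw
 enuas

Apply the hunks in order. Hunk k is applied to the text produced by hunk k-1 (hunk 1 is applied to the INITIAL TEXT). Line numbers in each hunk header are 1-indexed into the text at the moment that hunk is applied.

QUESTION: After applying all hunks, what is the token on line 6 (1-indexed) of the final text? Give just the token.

Answer: dbegt

Derivation:
Hunk 1: at line 1 remove [oiapj,retgb] add [hqn,vuu] -> 14 lines: eaneb hqn vuu zxbz wpmyi dbegt haav mzc xeizo clg xvhvt nbp ahu couy
Hunk 2: at line 4 remove [wpmyi] add [igvtx,blvfg,tbe] -> 16 lines: eaneb hqn vuu zxbz igvtx blvfg tbe dbegt haav mzc xeizo clg xvhvt nbp ahu couy
Hunk 3: at line 12 remove [xvhvt] add [dtn,chwlo,enuas] -> 18 lines: eaneb hqn vuu zxbz igvtx blvfg tbe dbegt haav mzc xeizo clg dtn chwlo enuas nbp ahu couy
Hunk 4: at line 9 remove [xeizo] add [ruhwn,zrsq,hzxu] -> 20 lines: eaneb hqn vuu zxbz igvtx blvfg tbe dbegt haav mzc ruhwn zrsq hzxu clg dtn chwlo enuas nbp ahu couy
Hunk 5: at line 12 remove [clg,dtn,chwlo] add [utgiw] -> 18 lines: eaneb hqn vuu zxbz igvtx blvfg tbe dbegt haav mzc ruhwn zrsq hzxu utgiw enuas nbp ahu couy
Hunk 6: at line 3 remove [igvtx,blvfg,tbe] add [shc] -> 16 lines: eaneb hqn vuu zxbz shc dbegt haav mzc ruhwn zrsq hzxu utgiw enuas nbp ahu couy
Hunk 7: at line 7 remove [ruhwn,zrsq,hzxu] add [hkjdg,zelp] -> 15 lines: eaneb hqn vuu zxbz shc dbegt haav mzc hkjdg zelp utgiw enuas nbp ahu couy
Final line 6: dbegt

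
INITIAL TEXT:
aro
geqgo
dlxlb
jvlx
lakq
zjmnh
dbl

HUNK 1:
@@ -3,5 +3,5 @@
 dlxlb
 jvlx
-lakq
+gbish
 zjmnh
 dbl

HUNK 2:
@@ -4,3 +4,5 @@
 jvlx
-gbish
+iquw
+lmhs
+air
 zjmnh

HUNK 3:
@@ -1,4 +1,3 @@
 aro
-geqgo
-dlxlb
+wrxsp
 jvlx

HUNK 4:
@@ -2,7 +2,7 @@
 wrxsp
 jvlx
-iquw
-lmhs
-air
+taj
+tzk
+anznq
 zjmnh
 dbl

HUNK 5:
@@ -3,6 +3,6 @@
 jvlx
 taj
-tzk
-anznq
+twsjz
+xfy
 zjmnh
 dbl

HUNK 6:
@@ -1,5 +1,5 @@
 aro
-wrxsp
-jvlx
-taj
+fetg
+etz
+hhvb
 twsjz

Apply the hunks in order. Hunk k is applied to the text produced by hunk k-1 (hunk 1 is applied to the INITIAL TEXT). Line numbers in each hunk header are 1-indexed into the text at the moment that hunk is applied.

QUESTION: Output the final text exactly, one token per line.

Answer: aro
fetg
etz
hhvb
twsjz
xfy
zjmnh
dbl

Derivation:
Hunk 1: at line 3 remove [lakq] add [gbish] -> 7 lines: aro geqgo dlxlb jvlx gbish zjmnh dbl
Hunk 2: at line 4 remove [gbish] add [iquw,lmhs,air] -> 9 lines: aro geqgo dlxlb jvlx iquw lmhs air zjmnh dbl
Hunk 3: at line 1 remove [geqgo,dlxlb] add [wrxsp] -> 8 lines: aro wrxsp jvlx iquw lmhs air zjmnh dbl
Hunk 4: at line 2 remove [iquw,lmhs,air] add [taj,tzk,anznq] -> 8 lines: aro wrxsp jvlx taj tzk anznq zjmnh dbl
Hunk 5: at line 3 remove [tzk,anznq] add [twsjz,xfy] -> 8 lines: aro wrxsp jvlx taj twsjz xfy zjmnh dbl
Hunk 6: at line 1 remove [wrxsp,jvlx,taj] add [fetg,etz,hhvb] -> 8 lines: aro fetg etz hhvb twsjz xfy zjmnh dbl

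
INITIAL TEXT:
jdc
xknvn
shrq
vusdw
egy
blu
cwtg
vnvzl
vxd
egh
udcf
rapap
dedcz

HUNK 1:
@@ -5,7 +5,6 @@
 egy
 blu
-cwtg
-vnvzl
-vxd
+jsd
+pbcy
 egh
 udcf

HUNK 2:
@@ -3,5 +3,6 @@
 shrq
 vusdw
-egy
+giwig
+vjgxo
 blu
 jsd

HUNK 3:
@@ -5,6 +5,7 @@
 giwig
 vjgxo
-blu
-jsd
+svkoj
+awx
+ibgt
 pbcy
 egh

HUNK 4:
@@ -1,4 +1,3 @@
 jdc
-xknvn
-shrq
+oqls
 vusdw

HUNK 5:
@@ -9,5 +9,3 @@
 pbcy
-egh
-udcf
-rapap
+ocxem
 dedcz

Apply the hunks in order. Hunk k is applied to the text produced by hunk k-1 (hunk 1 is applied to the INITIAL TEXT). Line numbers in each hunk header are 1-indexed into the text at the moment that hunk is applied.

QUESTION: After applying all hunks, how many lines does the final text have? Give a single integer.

Hunk 1: at line 5 remove [cwtg,vnvzl,vxd] add [jsd,pbcy] -> 12 lines: jdc xknvn shrq vusdw egy blu jsd pbcy egh udcf rapap dedcz
Hunk 2: at line 3 remove [egy] add [giwig,vjgxo] -> 13 lines: jdc xknvn shrq vusdw giwig vjgxo blu jsd pbcy egh udcf rapap dedcz
Hunk 3: at line 5 remove [blu,jsd] add [svkoj,awx,ibgt] -> 14 lines: jdc xknvn shrq vusdw giwig vjgxo svkoj awx ibgt pbcy egh udcf rapap dedcz
Hunk 4: at line 1 remove [xknvn,shrq] add [oqls] -> 13 lines: jdc oqls vusdw giwig vjgxo svkoj awx ibgt pbcy egh udcf rapap dedcz
Hunk 5: at line 9 remove [egh,udcf,rapap] add [ocxem] -> 11 lines: jdc oqls vusdw giwig vjgxo svkoj awx ibgt pbcy ocxem dedcz
Final line count: 11

Answer: 11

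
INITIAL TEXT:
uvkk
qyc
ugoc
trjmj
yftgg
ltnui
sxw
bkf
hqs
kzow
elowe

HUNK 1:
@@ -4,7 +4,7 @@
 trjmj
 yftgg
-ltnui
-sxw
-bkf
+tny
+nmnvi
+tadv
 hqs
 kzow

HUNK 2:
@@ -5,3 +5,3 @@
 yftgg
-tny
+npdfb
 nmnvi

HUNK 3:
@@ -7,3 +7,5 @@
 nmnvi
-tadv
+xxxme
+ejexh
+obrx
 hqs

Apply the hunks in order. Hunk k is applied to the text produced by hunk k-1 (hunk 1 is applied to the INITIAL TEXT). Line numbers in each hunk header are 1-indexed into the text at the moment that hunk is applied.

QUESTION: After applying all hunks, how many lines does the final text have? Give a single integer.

Hunk 1: at line 4 remove [ltnui,sxw,bkf] add [tny,nmnvi,tadv] -> 11 lines: uvkk qyc ugoc trjmj yftgg tny nmnvi tadv hqs kzow elowe
Hunk 2: at line 5 remove [tny] add [npdfb] -> 11 lines: uvkk qyc ugoc trjmj yftgg npdfb nmnvi tadv hqs kzow elowe
Hunk 3: at line 7 remove [tadv] add [xxxme,ejexh,obrx] -> 13 lines: uvkk qyc ugoc trjmj yftgg npdfb nmnvi xxxme ejexh obrx hqs kzow elowe
Final line count: 13

Answer: 13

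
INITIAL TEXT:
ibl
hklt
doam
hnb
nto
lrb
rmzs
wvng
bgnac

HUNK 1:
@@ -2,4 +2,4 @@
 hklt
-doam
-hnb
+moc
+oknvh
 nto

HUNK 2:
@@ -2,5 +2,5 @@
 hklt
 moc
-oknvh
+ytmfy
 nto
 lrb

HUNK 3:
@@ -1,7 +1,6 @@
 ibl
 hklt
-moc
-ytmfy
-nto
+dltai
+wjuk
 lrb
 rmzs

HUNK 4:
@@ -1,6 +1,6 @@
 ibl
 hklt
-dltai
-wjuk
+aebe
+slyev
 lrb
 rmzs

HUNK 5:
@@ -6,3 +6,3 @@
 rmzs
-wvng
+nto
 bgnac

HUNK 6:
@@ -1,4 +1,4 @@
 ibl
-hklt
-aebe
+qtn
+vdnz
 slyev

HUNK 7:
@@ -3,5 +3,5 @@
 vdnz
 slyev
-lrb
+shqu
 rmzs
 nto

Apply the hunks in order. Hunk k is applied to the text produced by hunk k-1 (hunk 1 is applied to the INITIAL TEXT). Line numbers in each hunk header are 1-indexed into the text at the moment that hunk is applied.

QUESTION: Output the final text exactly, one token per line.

Hunk 1: at line 2 remove [doam,hnb] add [moc,oknvh] -> 9 lines: ibl hklt moc oknvh nto lrb rmzs wvng bgnac
Hunk 2: at line 2 remove [oknvh] add [ytmfy] -> 9 lines: ibl hklt moc ytmfy nto lrb rmzs wvng bgnac
Hunk 3: at line 1 remove [moc,ytmfy,nto] add [dltai,wjuk] -> 8 lines: ibl hklt dltai wjuk lrb rmzs wvng bgnac
Hunk 4: at line 1 remove [dltai,wjuk] add [aebe,slyev] -> 8 lines: ibl hklt aebe slyev lrb rmzs wvng bgnac
Hunk 5: at line 6 remove [wvng] add [nto] -> 8 lines: ibl hklt aebe slyev lrb rmzs nto bgnac
Hunk 6: at line 1 remove [hklt,aebe] add [qtn,vdnz] -> 8 lines: ibl qtn vdnz slyev lrb rmzs nto bgnac
Hunk 7: at line 3 remove [lrb] add [shqu] -> 8 lines: ibl qtn vdnz slyev shqu rmzs nto bgnac

Answer: ibl
qtn
vdnz
slyev
shqu
rmzs
nto
bgnac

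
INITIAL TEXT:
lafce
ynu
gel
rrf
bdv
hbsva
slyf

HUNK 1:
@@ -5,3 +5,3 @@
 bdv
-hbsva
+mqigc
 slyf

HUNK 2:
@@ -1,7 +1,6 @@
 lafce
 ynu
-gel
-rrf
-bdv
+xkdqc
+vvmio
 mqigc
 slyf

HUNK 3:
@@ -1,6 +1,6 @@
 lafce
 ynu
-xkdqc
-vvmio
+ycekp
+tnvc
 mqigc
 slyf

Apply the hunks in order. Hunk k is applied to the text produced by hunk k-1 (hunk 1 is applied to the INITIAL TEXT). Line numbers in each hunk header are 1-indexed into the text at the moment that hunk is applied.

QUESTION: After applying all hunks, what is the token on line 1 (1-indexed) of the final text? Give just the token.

Answer: lafce

Derivation:
Hunk 1: at line 5 remove [hbsva] add [mqigc] -> 7 lines: lafce ynu gel rrf bdv mqigc slyf
Hunk 2: at line 1 remove [gel,rrf,bdv] add [xkdqc,vvmio] -> 6 lines: lafce ynu xkdqc vvmio mqigc slyf
Hunk 3: at line 1 remove [xkdqc,vvmio] add [ycekp,tnvc] -> 6 lines: lafce ynu ycekp tnvc mqigc slyf
Final line 1: lafce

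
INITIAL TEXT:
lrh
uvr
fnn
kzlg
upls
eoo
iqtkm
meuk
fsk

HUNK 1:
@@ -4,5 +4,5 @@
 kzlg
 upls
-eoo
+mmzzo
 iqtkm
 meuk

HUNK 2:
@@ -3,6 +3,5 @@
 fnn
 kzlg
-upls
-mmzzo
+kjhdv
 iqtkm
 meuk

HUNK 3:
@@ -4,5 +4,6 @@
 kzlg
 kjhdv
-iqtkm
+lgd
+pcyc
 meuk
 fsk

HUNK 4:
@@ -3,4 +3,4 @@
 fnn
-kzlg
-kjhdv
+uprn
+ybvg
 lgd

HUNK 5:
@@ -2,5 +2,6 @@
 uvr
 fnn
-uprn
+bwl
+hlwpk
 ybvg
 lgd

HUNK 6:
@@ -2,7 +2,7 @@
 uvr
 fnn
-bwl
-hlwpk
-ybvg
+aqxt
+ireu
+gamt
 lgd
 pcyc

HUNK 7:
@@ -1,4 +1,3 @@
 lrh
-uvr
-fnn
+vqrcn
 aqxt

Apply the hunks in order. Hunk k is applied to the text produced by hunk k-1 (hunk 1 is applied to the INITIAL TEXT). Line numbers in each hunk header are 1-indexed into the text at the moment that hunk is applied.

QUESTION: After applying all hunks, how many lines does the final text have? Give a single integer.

Hunk 1: at line 4 remove [eoo] add [mmzzo] -> 9 lines: lrh uvr fnn kzlg upls mmzzo iqtkm meuk fsk
Hunk 2: at line 3 remove [upls,mmzzo] add [kjhdv] -> 8 lines: lrh uvr fnn kzlg kjhdv iqtkm meuk fsk
Hunk 3: at line 4 remove [iqtkm] add [lgd,pcyc] -> 9 lines: lrh uvr fnn kzlg kjhdv lgd pcyc meuk fsk
Hunk 4: at line 3 remove [kzlg,kjhdv] add [uprn,ybvg] -> 9 lines: lrh uvr fnn uprn ybvg lgd pcyc meuk fsk
Hunk 5: at line 2 remove [uprn] add [bwl,hlwpk] -> 10 lines: lrh uvr fnn bwl hlwpk ybvg lgd pcyc meuk fsk
Hunk 6: at line 2 remove [bwl,hlwpk,ybvg] add [aqxt,ireu,gamt] -> 10 lines: lrh uvr fnn aqxt ireu gamt lgd pcyc meuk fsk
Hunk 7: at line 1 remove [uvr,fnn] add [vqrcn] -> 9 lines: lrh vqrcn aqxt ireu gamt lgd pcyc meuk fsk
Final line count: 9

Answer: 9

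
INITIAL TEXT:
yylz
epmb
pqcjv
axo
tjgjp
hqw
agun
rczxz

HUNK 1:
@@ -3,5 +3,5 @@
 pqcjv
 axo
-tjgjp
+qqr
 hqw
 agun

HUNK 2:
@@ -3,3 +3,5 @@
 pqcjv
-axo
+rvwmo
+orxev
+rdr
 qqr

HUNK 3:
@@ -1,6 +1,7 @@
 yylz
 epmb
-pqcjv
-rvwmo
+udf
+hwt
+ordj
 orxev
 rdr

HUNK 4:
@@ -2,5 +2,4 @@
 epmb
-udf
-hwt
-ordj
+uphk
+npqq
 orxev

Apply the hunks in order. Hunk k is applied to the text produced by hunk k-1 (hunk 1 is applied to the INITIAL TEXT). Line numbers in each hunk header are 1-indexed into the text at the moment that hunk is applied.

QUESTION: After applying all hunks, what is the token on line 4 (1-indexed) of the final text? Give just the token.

Answer: npqq

Derivation:
Hunk 1: at line 3 remove [tjgjp] add [qqr] -> 8 lines: yylz epmb pqcjv axo qqr hqw agun rczxz
Hunk 2: at line 3 remove [axo] add [rvwmo,orxev,rdr] -> 10 lines: yylz epmb pqcjv rvwmo orxev rdr qqr hqw agun rczxz
Hunk 3: at line 1 remove [pqcjv,rvwmo] add [udf,hwt,ordj] -> 11 lines: yylz epmb udf hwt ordj orxev rdr qqr hqw agun rczxz
Hunk 4: at line 2 remove [udf,hwt,ordj] add [uphk,npqq] -> 10 lines: yylz epmb uphk npqq orxev rdr qqr hqw agun rczxz
Final line 4: npqq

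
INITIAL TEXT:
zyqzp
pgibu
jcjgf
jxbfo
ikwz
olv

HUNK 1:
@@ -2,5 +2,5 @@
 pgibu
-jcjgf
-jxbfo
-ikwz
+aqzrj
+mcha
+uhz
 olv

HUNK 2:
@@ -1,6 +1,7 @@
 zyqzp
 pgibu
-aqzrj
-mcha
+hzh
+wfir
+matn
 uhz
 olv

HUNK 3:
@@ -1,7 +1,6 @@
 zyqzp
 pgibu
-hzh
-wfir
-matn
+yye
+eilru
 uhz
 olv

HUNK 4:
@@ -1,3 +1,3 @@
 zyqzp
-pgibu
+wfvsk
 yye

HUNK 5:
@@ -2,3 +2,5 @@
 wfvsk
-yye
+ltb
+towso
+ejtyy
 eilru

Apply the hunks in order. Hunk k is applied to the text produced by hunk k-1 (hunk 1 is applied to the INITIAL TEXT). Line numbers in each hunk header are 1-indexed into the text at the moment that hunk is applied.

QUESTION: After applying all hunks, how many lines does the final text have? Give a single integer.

Answer: 8

Derivation:
Hunk 1: at line 2 remove [jcjgf,jxbfo,ikwz] add [aqzrj,mcha,uhz] -> 6 lines: zyqzp pgibu aqzrj mcha uhz olv
Hunk 2: at line 1 remove [aqzrj,mcha] add [hzh,wfir,matn] -> 7 lines: zyqzp pgibu hzh wfir matn uhz olv
Hunk 3: at line 1 remove [hzh,wfir,matn] add [yye,eilru] -> 6 lines: zyqzp pgibu yye eilru uhz olv
Hunk 4: at line 1 remove [pgibu] add [wfvsk] -> 6 lines: zyqzp wfvsk yye eilru uhz olv
Hunk 5: at line 2 remove [yye] add [ltb,towso,ejtyy] -> 8 lines: zyqzp wfvsk ltb towso ejtyy eilru uhz olv
Final line count: 8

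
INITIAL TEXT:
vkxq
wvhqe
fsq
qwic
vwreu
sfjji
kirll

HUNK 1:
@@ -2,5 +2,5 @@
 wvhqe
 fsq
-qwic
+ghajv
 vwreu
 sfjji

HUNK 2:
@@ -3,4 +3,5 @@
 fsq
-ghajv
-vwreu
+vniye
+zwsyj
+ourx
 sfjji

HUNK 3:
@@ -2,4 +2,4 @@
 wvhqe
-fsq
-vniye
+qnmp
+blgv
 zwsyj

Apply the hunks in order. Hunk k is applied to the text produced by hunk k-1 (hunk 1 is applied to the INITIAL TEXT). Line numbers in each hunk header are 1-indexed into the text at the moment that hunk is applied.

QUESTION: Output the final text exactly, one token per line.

Hunk 1: at line 2 remove [qwic] add [ghajv] -> 7 lines: vkxq wvhqe fsq ghajv vwreu sfjji kirll
Hunk 2: at line 3 remove [ghajv,vwreu] add [vniye,zwsyj,ourx] -> 8 lines: vkxq wvhqe fsq vniye zwsyj ourx sfjji kirll
Hunk 3: at line 2 remove [fsq,vniye] add [qnmp,blgv] -> 8 lines: vkxq wvhqe qnmp blgv zwsyj ourx sfjji kirll

Answer: vkxq
wvhqe
qnmp
blgv
zwsyj
ourx
sfjji
kirll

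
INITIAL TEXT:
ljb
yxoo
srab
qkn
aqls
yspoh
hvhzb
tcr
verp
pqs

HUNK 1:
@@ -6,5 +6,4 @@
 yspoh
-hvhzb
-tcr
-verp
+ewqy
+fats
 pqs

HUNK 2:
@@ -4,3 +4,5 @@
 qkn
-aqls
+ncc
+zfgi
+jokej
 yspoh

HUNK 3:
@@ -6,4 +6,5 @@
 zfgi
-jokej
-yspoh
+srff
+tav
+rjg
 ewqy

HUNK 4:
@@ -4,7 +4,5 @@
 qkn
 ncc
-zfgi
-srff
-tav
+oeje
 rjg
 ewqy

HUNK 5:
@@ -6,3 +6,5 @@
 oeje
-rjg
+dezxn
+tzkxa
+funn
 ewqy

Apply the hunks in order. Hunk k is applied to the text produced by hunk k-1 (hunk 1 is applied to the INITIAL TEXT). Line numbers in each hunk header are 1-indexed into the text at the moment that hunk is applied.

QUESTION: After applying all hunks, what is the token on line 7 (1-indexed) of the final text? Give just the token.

Answer: dezxn

Derivation:
Hunk 1: at line 6 remove [hvhzb,tcr,verp] add [ewqy,fats] -> 9 lines: ljb yxoo srab qkn aqls yspoh ewqy fats pqs
Hunk 2: at line 4 remove [aqls] add [ncc,zfgi,jokej] -> 11 lines: ljb yxoo srab qkn ncc zfgi jokej yspoh ewqy fats pqs
Hunk 3: at line 6 remove [jokej,yspoh] add [srff,tav,rjg] -> 12 lines: ljb yxoo srab qkn ncc zfgi srff tav rjg ewqy fats pqs
Hunk 4: at line 4 remove [zfgi,srff,tav] add [oeje] -> 10 lines: ljb yxoo srab qkn ncc oeje rjg ewqy fats pqs
Hunk 5: at line 6 remove [rjg] add [dezxn,tzkxa,funn] -> 12 lines: ljb yxoo srab qkn ncc oeje dezxn tzkxa funn ewqy fats pqs
Final line 7: dezxn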